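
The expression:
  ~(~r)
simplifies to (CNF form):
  r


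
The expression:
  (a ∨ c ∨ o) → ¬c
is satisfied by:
  {c: False}


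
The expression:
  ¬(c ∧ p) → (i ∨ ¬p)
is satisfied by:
  {i: True, c: True, p: False}
  {i: True, p: False, c: False}
  {c: True, p: False, i: False}
  {c: False, p: False, i: False}
  {i: True, c: True, p: True}
  {i: True, p: True, c: False}
  {c: True, p: True, i: False}


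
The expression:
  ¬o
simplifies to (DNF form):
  ¬o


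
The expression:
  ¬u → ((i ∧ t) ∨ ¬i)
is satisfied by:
  {t: True, u: True, i: False}
  {t: True, u: False, i: False}
  {u: True, t: False, i: False}
  {t: False, u: False, i: False}
  {i: True, t: True, u: True}
  {i: True, t: True, u: False}
  {i: True, u: True, t: False}


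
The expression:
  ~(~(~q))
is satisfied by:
  {q: False}


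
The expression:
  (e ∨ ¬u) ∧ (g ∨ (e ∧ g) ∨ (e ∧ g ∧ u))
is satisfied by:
  {e: True, g: True, u: False}
  {g: True, u: False, e: False}
  {e: True, u: True, g: True}


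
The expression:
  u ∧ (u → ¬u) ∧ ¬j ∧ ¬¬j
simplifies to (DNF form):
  False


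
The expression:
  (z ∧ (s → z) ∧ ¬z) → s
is always true.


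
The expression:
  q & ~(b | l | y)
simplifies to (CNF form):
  q & ~b & ~l & ~y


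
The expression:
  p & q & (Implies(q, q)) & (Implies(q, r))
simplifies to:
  p & q & r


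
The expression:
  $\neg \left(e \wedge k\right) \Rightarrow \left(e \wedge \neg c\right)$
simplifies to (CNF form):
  $e \wedge \left(k \vee \neg c\right)$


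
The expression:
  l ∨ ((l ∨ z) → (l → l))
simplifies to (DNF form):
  True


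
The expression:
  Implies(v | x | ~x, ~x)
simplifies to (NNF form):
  ~x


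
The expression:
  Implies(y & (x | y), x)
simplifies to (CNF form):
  x | ~y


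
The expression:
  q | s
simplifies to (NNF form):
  q | s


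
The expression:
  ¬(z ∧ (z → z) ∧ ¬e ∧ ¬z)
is always true.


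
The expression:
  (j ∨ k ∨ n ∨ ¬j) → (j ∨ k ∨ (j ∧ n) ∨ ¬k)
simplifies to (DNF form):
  True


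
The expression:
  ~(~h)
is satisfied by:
  {h: True}


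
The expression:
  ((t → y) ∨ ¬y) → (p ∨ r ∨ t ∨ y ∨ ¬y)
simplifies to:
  True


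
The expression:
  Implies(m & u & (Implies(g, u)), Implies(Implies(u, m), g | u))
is always true.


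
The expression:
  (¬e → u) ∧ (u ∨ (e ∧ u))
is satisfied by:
  {u: True}


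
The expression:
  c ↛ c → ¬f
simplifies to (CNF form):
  True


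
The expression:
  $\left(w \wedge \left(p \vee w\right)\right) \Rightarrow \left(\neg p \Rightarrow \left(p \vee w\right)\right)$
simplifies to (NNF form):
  $\text{True}$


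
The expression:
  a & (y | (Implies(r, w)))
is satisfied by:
  {a: True, y: True, w: True, r: False}
  {a: True, y: True, w: False, r: False}
  {a: True, w: True, y: False, r: False}
  {a: True, w: False, y: False, r: False}
  {a: True, r: True, y: True, w: True}
  {a: True, r: True, y: True, w: False}
  {a: True, r: True, y: False, w: True}


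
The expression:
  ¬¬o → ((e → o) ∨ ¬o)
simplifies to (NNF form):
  True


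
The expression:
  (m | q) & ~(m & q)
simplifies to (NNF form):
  (m & ~q) | (q & ~m)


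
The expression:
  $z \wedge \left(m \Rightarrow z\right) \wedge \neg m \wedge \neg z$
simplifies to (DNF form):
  $\text{False}$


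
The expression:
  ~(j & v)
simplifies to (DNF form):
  ~j | ~v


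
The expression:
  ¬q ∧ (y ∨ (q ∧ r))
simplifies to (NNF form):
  y ∧ ¬q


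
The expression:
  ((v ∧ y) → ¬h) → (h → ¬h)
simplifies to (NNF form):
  (v ∧ y) ∨ ¬h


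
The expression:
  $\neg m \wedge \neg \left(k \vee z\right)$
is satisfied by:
  {z: False, k: False, m: False}


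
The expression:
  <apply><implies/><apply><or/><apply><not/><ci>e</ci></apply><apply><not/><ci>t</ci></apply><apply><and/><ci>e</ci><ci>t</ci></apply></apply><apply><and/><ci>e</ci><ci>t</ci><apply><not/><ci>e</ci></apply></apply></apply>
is never true.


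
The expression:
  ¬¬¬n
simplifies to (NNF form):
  ¬n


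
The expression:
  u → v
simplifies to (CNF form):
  v ∨ ¬u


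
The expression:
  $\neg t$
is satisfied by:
  {t: False}


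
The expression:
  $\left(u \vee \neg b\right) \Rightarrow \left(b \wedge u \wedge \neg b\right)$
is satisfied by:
  {b: True, u: False}


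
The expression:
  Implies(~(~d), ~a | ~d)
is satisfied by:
  {d: False, a: False}
  {a: True, d: False}
  {d: True, a: False}


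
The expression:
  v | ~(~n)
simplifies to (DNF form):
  n | v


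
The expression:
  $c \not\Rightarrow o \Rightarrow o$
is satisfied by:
  {o: True, c: False}
  {c: False, o: False}
  {c: True, o: True}


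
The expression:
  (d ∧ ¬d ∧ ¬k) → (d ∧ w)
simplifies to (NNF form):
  True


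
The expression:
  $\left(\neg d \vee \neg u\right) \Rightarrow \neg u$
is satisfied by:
  {d: True, u: False}
  {u: False, d: False}
  {u: True, d: True}


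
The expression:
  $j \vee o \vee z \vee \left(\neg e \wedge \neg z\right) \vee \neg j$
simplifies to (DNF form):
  $\text{True}$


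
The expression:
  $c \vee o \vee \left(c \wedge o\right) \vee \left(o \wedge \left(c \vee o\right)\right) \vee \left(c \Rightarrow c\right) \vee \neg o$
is always true.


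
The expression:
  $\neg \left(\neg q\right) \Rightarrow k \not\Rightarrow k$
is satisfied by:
  {q: False}


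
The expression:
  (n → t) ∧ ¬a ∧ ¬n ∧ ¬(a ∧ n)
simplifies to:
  ¬a ∧ ¬n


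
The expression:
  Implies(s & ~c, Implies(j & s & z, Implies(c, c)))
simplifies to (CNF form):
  True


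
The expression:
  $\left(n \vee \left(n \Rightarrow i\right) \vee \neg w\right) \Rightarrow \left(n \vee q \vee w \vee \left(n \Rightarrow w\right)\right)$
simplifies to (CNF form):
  $\text{True}$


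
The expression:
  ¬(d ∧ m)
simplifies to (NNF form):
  ¬d ∨ ¬m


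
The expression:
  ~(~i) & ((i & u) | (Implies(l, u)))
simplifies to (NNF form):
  i & (u | ~l)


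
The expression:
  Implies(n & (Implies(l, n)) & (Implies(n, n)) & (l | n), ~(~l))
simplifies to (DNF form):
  l | ~n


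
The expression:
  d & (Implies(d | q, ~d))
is never true.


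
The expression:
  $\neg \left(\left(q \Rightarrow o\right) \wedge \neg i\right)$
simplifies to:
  $i \vee \left(q \wedge \neg o\right)$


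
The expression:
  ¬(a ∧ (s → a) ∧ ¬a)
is always true.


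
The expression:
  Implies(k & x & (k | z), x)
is always true.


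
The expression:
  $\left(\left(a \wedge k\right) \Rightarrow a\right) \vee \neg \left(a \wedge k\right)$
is always true.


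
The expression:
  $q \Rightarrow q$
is always true.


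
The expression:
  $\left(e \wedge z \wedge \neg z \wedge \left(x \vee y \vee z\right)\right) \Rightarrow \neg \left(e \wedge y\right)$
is always true.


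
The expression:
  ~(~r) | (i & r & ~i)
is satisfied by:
  {r: True}


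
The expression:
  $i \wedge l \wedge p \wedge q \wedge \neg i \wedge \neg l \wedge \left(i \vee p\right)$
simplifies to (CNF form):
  $\text{False}$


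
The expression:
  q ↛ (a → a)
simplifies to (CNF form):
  False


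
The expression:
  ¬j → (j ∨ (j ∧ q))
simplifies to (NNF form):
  j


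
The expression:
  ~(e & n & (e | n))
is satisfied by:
  {e: False, n: False}
  {n: True, e: False}
  {e: True, n: False}


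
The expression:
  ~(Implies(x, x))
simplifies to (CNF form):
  False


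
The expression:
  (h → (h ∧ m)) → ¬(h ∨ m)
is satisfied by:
  {m: False}


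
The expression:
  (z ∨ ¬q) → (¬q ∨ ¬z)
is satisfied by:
  {q: False, z: False}
  {z: True, q: False}
  {q: True, z: False}


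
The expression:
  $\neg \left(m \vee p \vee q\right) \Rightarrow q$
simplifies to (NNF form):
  $m \vee p \vee q$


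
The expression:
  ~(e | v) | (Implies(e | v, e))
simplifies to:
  e | ~v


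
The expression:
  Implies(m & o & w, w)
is always true.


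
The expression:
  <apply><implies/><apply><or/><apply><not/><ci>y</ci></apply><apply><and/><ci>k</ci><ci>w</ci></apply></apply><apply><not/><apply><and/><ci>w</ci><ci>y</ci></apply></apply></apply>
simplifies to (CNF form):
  <apply><or/><apply><not/><ci>k</ci></apply><apply><not/><ci>w</ci></apply><apply><not/><ci>y</ci></apply></apply>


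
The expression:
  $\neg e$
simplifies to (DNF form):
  $\neg e$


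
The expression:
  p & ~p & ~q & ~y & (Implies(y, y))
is never true.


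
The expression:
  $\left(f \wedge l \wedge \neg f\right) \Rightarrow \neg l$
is always true.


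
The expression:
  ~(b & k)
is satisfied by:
  {k: False, b: False}
  {b: True, k: False}
  {k: True, b: False}


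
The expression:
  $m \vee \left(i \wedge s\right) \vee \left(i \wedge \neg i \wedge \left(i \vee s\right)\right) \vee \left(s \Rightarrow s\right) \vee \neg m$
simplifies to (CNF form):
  $\text{True}$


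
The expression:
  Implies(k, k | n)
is always true.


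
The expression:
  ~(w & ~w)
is always true.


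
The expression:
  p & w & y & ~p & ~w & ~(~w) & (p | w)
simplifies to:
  False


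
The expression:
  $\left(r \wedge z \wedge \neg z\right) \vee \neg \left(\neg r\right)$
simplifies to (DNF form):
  $r$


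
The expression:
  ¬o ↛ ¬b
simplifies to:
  b ∧ ¬o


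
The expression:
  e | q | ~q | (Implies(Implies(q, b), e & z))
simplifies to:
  True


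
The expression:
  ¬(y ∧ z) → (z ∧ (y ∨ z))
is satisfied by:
  {z: True}


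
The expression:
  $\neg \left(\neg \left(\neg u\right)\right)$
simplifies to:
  $\neg u$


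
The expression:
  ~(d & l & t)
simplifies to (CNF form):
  ~d | ~l | ~t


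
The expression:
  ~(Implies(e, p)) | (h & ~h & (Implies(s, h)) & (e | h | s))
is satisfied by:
  {e: True, p: False}


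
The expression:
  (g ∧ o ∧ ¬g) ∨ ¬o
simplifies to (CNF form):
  ¬o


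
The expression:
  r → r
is always true.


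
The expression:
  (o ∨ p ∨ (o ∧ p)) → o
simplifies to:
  o ∨ ¬p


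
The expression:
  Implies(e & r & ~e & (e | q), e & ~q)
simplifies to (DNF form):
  True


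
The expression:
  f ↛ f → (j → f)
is always true.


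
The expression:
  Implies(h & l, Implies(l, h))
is always true.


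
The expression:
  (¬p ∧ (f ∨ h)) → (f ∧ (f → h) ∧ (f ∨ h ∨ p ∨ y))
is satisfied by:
  {p: True, h: False, f: False}
  {f: True, p: True, h: False}
  {p: True, h: True, f: False}
  {f: True, p: True, h: True}
  {f: False, h: False, p: False}
  {f: True, h: True, p: False}


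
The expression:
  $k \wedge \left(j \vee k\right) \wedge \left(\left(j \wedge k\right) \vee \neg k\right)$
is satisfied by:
  {j: True, k: True}


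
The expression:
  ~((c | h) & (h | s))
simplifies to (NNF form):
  ~h & (~c | ~s)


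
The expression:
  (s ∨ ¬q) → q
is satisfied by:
  {q: True}


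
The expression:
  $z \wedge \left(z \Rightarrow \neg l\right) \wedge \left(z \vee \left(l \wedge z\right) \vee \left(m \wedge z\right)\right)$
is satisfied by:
  {z: True, l: False}


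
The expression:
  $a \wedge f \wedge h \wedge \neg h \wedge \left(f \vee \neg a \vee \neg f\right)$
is never true.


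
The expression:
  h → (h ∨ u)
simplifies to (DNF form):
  True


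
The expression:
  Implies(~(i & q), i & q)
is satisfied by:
  {i: True, q: True}


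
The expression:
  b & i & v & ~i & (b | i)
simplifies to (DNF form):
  False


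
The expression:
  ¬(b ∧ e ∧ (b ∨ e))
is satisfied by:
  {e: False, b: False}
  {b: True, e: False}
  {e: True, b: False}


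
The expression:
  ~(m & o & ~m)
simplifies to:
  True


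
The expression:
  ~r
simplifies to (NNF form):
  ~r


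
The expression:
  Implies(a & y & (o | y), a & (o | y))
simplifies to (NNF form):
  True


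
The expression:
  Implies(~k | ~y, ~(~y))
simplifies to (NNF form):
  y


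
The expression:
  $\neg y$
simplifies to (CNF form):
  $\neg y$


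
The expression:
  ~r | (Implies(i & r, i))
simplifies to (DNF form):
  True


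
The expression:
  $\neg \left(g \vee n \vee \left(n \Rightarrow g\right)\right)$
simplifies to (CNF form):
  $\text{False}$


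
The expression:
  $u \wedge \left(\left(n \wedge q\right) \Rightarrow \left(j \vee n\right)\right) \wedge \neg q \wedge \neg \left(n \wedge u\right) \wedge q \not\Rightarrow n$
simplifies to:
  $\text{False}$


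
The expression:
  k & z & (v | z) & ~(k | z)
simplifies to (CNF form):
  False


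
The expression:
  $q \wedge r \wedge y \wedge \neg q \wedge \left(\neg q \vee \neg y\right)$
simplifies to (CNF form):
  $\text{False}$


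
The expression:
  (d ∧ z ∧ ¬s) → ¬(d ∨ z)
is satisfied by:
  {s: True, z: False, d: False}
  {s: False, z: False, d: False}
  {d: True, s: True, z: False}
  {d: True, s: False, z: False}
  {z: True, s: True, d: False}
  {z: True, s: False, d: False}
  {z: True, d: True, s: True}


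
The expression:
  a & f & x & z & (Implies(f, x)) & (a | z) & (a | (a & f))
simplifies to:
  a & f & x & z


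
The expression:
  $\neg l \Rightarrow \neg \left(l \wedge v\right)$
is always true.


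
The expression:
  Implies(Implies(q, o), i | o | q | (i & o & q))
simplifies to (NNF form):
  i | o | q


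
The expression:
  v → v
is always true.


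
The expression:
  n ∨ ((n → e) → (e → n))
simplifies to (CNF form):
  n ∨ ¬e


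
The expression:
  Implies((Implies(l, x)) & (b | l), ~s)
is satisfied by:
  {x: False, s: False, l: False, b: False}
  {b: True, x: False, s: False, l: False}
  {l: True, x: False, s: False, b: False}
  {b: True, l: True, x: False, s: False}
  {x: True, b: False, s: False, l: False}
  {b: True, x: True, s: False, l: False}
  {l: True, x: True, b: False, s: False}
  {b: True, l: True, x: True, s: False}
  {s: True, l: False, x: False, b: False}
  {s: True, l: True, b: False, x: False}
  {b: True, s: True, l: True, x: False}
  {s: True, x: True, b: False, l: False}


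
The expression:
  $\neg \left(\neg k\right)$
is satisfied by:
  {k: True}


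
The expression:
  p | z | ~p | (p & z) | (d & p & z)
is always true.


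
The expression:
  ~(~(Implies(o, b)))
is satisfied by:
  {b: True, o: False}
  {o: False, b: False}
  {o: True, b: True}


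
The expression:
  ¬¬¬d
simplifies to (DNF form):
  ¬d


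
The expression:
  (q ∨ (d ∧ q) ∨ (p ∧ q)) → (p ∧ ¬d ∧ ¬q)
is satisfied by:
  {q: False}


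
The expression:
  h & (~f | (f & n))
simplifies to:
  h & (n | ~f)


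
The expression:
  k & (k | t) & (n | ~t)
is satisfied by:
  {n: True, k: True, t: False}
  {k: True, t: False, n: False}
  {n: True, t: True, k: True}


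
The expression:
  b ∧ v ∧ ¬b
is never true.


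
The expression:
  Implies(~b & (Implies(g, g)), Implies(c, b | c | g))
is always true.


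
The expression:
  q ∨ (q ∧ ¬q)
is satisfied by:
  {q: True}


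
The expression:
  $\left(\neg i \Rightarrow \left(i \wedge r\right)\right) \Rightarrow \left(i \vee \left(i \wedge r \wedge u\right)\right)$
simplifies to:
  $\text{True}$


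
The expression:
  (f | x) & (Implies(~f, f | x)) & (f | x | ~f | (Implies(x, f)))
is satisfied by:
  {x: True, f: True}
  {x: True, f: False}
  {f: True, x: False}


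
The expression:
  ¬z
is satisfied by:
  {z: False}


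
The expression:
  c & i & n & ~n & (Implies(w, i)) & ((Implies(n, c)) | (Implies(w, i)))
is never true.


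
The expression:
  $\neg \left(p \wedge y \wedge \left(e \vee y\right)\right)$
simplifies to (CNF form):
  $\neg p \vee \neg y$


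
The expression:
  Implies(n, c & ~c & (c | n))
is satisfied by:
  {n: False}


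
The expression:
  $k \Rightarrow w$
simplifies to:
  $w \vee \neg k$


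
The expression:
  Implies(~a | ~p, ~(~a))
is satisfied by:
  {a: True}


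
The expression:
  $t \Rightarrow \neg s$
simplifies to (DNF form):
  $\neg s \vee \neg t$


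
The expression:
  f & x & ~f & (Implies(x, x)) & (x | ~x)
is never true.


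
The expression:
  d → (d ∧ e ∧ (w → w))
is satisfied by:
  {e: True, d: False}
  {d: False, e: False}
  {d: True, e: True}


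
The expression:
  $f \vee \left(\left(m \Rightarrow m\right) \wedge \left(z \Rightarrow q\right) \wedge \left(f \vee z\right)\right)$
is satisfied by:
  {z: True, f: True, q: True}
  {z: True, f: True, q: False}
  {f: True, q: True, z: False}
  {f: True, q: False, z: False}
  {z: True, q: True, f: False}


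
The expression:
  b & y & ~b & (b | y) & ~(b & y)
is never true.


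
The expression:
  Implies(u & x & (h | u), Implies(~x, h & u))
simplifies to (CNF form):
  True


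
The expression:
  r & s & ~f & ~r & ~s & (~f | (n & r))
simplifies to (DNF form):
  False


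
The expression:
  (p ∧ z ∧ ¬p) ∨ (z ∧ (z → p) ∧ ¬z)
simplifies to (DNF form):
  False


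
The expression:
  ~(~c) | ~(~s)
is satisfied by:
  {c: True, s: True}
  {c: True, s: False}
  {s: True, c: False}


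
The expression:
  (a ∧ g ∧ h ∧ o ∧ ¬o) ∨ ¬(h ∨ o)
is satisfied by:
  {o: False, h: False}


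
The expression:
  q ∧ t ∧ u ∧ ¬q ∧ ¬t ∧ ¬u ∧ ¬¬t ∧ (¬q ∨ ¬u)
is never true.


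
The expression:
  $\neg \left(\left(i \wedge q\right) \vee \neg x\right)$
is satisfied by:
  {x: True, q: False, i: False}
  {x: True, i: True, q: False}
  {x: True, q: True, i: False}


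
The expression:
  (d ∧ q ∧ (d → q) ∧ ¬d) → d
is always true.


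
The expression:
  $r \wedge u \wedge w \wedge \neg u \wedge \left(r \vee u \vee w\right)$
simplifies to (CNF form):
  $\text{False}$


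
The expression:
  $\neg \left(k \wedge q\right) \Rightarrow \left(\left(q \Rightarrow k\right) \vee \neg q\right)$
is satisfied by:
  {k: True, q: False}
  {q: False, k: False}
  {q: True, k: True}


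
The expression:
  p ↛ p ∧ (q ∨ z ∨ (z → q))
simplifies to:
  False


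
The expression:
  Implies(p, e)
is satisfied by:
  {e: True, p: False}
  {p: False, e: False}
  {p: True, e: True}


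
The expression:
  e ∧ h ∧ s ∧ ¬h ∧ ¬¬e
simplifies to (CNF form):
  False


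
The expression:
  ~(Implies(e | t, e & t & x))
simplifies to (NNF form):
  (e & ~t) | (t & ~e) | (t & ~x)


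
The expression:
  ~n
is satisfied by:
  {n: False}


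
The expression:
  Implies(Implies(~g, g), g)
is always true.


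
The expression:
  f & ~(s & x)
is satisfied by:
  {f: True, s: False, x: False}
  {f: True, x: True, s: False}
  {f: True, s: True, x: False}


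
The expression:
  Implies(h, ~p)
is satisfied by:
  {p: False, h: False}
  {h: True, p: False}
  {p: True, h: False}


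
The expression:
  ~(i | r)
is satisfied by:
  {i: False, r: False}


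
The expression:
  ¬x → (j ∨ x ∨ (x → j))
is always true.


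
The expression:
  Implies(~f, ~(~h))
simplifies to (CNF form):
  f | h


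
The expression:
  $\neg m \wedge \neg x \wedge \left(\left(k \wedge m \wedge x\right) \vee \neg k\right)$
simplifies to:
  $\neg k \wedge \neg m \wedge \neg x$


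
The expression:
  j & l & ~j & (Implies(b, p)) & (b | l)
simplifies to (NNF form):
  False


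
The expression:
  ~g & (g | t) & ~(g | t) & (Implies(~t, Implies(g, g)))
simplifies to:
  False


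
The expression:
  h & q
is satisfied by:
  {h: True, q: True}


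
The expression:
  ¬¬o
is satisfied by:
  {o: True}


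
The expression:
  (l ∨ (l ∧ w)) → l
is always true.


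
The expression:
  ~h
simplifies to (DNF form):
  ~h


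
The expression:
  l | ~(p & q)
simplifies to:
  l | ~p | ~q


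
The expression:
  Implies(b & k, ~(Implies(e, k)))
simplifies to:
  ~b | ~k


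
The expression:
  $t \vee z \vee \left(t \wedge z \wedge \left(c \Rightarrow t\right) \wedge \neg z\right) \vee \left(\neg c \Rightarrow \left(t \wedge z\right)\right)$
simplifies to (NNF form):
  $c \vee t \vee z$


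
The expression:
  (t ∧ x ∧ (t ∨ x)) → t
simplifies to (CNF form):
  True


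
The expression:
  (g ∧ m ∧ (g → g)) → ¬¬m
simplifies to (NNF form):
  True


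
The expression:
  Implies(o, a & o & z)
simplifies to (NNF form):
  ~o | (a & z)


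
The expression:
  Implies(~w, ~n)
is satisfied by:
  {w: True, n: False}
  {n: False, w: False}
  {n: True, w: True}


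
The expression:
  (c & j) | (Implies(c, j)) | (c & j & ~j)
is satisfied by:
  {j: True, c: False}
  {c: False, j: False}
  {c: True, j: True}


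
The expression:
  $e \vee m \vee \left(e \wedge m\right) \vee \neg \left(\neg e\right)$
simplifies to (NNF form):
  $e \vee m$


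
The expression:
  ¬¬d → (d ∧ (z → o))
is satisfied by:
  {o: True, z: False, d: False}
  {z: False, d: False, o: False}
  {d: True, o: True, z: False}
  {d: True, z: False, o: False}
  {o: True, z: True, d: False}
  {z: True, o: False, d: False}
  {d: True, z: True, o: True}


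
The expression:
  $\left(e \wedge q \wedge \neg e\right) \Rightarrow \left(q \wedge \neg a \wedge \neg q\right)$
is always true.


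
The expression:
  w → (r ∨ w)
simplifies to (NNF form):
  True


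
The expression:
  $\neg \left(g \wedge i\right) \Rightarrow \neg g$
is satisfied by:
  {i: True, g: False}
  {g: False, i: False}
  {g: True, i: True}


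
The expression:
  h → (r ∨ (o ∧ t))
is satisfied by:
  {r: True, o: True, t: True, h: False}
  {r: True, o: True, t: False, h: False}
  {r: True, t: True, h: False, o: False}
  {r: True, t: False, h: False, o: False}
  {o: True, t: True, h: False, r: False}
  {o: True, t: False, h: False, r: False}
  {t: True, o: False, h: False, r: False}
  {t: False, o: False, h: False, r: False}
  {r: True, o: True, h: True, t: True}
  {r: True, o: True, h: True, t: False}
  {r: True, h: True, t: True, o: False}
  {r: True, h: True, t: False, o: False}
  {o: True, h: True, t: True, r: False}


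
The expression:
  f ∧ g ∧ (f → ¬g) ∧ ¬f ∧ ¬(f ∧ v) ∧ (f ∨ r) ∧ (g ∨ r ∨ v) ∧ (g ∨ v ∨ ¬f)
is never true.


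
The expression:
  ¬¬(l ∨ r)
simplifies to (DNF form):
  l ∨ r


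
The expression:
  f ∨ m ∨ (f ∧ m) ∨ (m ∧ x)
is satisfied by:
  {m: True, f: True}
  {m: True, f: False}
  {f: True, m: False}


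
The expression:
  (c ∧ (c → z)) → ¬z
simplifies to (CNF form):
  ¬c ∨ ¬z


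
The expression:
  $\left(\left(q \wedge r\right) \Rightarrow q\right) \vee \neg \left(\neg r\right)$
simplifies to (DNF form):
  $\text{True}$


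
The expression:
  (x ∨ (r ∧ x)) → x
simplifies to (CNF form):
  True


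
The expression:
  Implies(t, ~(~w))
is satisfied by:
  {w: True, t: False}
  {t: False, w: False}
  {t: True, w: True}


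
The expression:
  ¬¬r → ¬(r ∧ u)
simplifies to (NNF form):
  ¬r ∨ ¬u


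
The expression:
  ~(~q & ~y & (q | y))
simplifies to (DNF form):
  True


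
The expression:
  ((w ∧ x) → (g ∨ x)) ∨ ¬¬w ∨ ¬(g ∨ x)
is always true.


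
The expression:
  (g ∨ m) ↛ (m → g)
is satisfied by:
  {m: True, g: False}


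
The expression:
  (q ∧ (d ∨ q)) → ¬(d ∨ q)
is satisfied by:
  {q: False}


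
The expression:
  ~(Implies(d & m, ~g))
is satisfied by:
  {m: True, d: True, g: True}


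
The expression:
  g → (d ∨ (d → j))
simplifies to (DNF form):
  True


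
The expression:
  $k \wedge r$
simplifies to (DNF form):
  $k \wedge r$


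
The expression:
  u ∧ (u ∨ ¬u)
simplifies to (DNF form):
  u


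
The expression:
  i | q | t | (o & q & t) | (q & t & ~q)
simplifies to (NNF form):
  i | q | t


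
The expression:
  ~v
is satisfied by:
  {v: False}


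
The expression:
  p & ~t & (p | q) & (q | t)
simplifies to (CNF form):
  p & q & ~t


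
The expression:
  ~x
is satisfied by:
  {x: False}


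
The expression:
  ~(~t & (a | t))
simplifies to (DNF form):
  t | ~a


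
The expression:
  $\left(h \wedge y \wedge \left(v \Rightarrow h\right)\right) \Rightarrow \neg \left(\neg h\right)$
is always true.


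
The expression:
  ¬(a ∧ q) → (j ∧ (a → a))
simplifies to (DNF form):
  j ∨ (a ∧ q)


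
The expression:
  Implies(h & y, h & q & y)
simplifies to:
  q | ~h | ~y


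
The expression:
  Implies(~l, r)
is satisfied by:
  {r: True, l: True}
  {r: True, l: False}
  {l: True, r: False}


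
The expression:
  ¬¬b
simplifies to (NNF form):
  b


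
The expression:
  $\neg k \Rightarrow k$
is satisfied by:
  {k: True}


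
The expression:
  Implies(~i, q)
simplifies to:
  i | q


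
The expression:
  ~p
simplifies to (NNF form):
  ~p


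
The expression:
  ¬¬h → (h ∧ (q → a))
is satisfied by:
  {a: True, h: False, q: False}
  {h: False, q: False, a: False}
  {a: True, q: True, h: False}
  {q: True, h: False, a: False}
  {a: True, h: True, q: False}
  {h: True, a: False, q: False}
  {a: True, q: True, h: True}


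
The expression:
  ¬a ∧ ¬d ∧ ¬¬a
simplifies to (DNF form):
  False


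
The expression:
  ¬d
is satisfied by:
  {d: False}


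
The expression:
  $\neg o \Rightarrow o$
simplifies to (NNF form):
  $o$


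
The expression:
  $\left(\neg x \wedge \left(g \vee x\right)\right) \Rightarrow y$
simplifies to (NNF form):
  $x \vee y \vee \neg g$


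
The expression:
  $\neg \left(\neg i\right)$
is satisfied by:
  {i: True}


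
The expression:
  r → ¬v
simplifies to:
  ¬r ∨ ¬v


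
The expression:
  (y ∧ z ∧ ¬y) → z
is always true.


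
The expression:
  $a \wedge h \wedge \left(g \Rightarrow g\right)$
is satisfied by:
  {a: True, h: True}


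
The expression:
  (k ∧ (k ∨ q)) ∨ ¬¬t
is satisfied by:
  {k: True, t: True}
  {k: True, t: False}
  {t: True, k: False}


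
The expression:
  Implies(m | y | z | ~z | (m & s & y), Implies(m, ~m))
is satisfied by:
  {m: False}


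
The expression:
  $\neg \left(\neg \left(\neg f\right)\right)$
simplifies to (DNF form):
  $\neg f$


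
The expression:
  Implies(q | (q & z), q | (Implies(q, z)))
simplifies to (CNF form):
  True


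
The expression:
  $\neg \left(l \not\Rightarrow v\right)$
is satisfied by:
  {v: True, l: False}
  {l: False, v: False}
  {l: True, v: True}


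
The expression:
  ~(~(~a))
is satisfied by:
  {a: False}


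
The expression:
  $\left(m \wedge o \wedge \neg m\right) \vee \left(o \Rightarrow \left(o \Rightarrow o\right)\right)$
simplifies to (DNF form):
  $\text{True}$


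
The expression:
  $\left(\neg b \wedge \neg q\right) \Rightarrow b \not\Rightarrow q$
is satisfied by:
  {b: True, q: True}
  {b: True, q: False}
  {q: True, b: False}


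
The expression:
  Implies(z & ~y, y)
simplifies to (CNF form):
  y | ~z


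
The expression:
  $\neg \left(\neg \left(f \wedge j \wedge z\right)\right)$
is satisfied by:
  {z: True, j: True, f: True}


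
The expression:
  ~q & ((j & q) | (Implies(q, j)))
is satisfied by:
  {q: False}


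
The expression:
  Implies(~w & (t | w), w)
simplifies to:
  w | ~t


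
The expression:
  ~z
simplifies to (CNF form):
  ~z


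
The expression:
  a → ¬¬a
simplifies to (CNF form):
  True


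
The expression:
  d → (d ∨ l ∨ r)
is always true.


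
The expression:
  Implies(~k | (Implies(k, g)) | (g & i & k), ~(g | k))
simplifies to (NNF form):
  ~g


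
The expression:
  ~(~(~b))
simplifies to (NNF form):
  ~b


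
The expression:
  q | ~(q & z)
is always true.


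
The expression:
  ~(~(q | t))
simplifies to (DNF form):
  q | t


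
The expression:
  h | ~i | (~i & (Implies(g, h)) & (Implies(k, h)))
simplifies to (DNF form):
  h | ~i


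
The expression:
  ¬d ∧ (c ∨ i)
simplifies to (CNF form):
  ¬d ∧ (c ∨ i)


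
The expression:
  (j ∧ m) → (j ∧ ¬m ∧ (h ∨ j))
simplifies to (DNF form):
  ¬j ∨ ¬m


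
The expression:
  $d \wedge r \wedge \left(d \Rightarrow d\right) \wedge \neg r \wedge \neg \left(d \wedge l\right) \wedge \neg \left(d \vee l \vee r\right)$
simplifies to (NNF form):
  $\text{False}$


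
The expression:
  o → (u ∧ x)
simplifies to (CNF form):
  (u ∨ ¬o) ∧ (x ∨ ¬o)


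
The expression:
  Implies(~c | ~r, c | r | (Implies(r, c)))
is always true.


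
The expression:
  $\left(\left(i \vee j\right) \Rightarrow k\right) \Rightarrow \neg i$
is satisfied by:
  {k: False, i: False}
  {i: True, k: False}
  {k: True, i: False}


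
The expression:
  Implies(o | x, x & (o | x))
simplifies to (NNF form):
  x | ~o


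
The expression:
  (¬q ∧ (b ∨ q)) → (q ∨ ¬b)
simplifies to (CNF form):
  q ∨ ¬b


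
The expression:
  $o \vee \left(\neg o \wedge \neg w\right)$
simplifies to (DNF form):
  $o \vee \neg w$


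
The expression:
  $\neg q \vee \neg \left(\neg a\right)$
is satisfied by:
  {a: True, q: False}
  {q: False, a: False}
  {q: True, a: True}


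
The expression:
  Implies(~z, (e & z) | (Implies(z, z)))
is always true.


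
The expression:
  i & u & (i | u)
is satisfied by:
  {i: True, u: True}


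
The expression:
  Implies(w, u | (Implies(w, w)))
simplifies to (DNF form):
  True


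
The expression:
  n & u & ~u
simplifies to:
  False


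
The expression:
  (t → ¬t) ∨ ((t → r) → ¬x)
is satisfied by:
  {t: False, x: False, r: False}
  {r: True, t: False, x: False}
  {x: True, t: False, r: False}
  {r: True, x: True, t: False}
  {t: True, r: False, x: False}
  {r: True, t: True, x: False}
  {x: True, t: True, r: False}


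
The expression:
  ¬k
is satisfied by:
  {k: False}


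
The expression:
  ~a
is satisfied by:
  {a: False}


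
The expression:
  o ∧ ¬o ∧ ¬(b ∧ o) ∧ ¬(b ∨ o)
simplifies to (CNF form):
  False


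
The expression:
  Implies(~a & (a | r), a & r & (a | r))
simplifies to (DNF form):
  a | ~r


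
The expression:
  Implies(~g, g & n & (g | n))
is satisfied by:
  {g: True}


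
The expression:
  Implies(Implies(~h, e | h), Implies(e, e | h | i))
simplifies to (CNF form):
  True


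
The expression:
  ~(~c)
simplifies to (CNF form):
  c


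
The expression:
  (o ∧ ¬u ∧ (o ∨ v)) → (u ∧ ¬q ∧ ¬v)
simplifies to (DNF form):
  u ∨ ¬o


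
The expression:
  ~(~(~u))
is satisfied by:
  {u: False}


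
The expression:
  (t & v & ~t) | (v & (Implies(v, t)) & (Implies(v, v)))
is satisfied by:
  {t: True, v: True}


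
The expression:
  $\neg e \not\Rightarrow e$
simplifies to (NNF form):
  $\neg e$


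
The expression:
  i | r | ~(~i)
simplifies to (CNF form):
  i | r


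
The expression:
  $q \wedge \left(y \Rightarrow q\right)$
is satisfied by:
  {q: True}


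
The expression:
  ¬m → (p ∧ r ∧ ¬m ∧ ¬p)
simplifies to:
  m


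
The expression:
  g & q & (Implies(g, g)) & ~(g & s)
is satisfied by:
  {g: True, q: True, s: False}


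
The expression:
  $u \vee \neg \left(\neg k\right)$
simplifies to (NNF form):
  $k \vee u$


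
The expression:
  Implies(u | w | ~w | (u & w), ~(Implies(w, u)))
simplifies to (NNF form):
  w & ~u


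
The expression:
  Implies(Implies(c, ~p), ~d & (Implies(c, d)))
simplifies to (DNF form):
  (c & p) | (~c & ~d)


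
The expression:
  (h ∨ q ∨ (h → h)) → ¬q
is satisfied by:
  {q: False}


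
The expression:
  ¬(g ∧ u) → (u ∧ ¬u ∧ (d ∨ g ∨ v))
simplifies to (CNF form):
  g ∧ u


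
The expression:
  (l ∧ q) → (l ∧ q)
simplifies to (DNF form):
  True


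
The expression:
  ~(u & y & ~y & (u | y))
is always true.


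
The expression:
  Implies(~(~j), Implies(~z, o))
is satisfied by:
  {o: True, z: True, j: False}
  {o: True, z: False, j: False}
  {z: True, o: False, j: False}
  {o: False, z: False, j: False}
  {j: True, o: True, z: True}
  {j: True, o: True, z: False}
  {j: True, z: True, o: False}


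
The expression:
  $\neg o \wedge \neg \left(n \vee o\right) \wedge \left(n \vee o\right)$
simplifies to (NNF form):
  $\text{False}$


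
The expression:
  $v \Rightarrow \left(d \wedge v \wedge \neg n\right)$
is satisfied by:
  {d: True, n: False, v: False}
  {n: False, v: False, d: False}
  {d: True, n: True, v: False}
  {n: True, d: False, v: False}
  {v: True, d: True, n: False}


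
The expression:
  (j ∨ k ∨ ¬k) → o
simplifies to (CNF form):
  o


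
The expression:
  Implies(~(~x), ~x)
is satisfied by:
  {x: False}


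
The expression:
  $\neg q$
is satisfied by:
  {q: False}


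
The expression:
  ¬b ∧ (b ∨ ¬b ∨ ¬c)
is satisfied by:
  {b: False}


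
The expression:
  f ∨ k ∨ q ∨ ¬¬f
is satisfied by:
  {k: True, q: True, f: True}
  {k: True, q: True, f: False}
  {k: True, f: True, q: False}
  {k: True, f: False, q: False}
  {q: True, f: True, k: False}
  {q: True, f: False, k: False}
  {f: True, q: False, k: False}


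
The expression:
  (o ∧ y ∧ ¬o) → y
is always true.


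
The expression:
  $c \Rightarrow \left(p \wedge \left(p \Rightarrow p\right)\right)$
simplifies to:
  $p \vee \neg c$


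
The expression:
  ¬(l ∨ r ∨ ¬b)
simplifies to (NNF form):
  b ∧ ¬l ∧ ¬r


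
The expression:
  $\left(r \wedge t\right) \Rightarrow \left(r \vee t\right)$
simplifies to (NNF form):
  $\text{True}$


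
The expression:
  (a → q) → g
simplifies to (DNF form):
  g ∨ (a ∧ ¬q)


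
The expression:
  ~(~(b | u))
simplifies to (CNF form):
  b | u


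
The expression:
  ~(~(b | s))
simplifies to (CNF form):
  b | s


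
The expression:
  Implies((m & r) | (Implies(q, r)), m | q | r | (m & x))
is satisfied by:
  {r: True, q: True, m: True}
  {r: True, q: True, m: False}
  {r: True, m: True, q: False}
  {r: True, m: False, q: False}
  {q: True, m: True, r: False}
  {q: True, m: False, r: False}
  {m: True, q: False, r: False}


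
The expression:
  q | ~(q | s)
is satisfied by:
  {q: True, s: False}
  {s: False, q: False}
  {s: True, q: True}


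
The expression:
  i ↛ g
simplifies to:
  i ∧ ¬g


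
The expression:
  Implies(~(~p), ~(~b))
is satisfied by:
  {b: True, p: False}
  {p: False, b: False}
  {p: True, b: True}


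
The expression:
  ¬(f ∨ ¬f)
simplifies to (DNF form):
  False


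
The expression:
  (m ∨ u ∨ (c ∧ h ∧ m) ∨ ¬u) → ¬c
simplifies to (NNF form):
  ¬c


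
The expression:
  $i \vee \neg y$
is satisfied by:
  {i: True, y: False}
  {y: False, i: False}
  {y: True, i: True}


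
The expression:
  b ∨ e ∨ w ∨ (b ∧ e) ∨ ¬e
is always true.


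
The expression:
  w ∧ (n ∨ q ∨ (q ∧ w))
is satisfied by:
  {w: True, n: True, q: True}
  {w: True, n: True, q: False}
  {w: True, q: True, n: False}


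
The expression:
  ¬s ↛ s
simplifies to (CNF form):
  True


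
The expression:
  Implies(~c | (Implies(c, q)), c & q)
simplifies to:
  c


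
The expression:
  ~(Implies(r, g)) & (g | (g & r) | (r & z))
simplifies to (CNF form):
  r & z & ~g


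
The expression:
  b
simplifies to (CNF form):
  b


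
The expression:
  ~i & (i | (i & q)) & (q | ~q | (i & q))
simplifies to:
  False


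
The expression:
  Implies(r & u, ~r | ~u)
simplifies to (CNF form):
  ~r | ~u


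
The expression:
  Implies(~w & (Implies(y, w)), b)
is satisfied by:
  {y: True, b: True, w: True}
  {y: True, b: True, w: False}
  {y: True, w: True, b: False}
  {y: True, w: False, b: False}
  {b: True, w: True, y: False}
  {b: True, w: False, y: False}
  {w: True, b: False, y: False}


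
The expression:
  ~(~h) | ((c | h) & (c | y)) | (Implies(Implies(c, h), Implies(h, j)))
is always true.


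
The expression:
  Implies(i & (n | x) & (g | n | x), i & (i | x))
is always true.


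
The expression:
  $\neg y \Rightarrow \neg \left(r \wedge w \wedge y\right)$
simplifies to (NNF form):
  $\text{True}$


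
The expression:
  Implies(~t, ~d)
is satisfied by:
  {t: True, d: False}
  {d: False, t: False}
  {d: True, t: True}


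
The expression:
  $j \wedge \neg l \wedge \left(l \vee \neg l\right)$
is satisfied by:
  {j: True, l: False}


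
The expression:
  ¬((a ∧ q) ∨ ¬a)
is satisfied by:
  {a: True, q: False}


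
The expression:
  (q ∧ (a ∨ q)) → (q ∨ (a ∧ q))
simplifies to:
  True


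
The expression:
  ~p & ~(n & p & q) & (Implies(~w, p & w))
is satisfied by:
  {w: True, p: False}


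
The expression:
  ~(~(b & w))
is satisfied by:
  {w: True, b: True}


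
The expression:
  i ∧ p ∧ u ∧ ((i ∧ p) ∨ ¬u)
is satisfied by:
  {i: True, p: True, u: True}


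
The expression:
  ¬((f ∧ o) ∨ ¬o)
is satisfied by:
  {o: True, f: False}


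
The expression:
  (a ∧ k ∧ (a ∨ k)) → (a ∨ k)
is always true.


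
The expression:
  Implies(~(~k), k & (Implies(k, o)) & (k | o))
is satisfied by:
  {o: True, k: False}
  {k: False, o: False}
  {k: True, o: True}


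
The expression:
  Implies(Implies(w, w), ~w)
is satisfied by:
  {w: False}


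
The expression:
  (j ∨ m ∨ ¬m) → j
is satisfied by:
  {j: True}


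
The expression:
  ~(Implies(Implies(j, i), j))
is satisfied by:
  {j: False}


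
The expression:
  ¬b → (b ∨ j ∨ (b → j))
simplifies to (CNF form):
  True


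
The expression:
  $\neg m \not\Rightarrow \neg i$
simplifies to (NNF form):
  $i \wedge \neg m$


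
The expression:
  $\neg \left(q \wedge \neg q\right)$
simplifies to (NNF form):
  $\text{True}$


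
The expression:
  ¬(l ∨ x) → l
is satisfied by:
  {x: True, l: True}
  {x: True, l: False}
  {l: True, x: False}


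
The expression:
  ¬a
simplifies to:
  ¬a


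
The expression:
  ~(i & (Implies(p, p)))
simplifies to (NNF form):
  ~i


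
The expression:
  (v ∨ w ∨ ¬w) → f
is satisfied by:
  {f: True}


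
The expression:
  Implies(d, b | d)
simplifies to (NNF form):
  True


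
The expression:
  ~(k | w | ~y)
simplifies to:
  y & ~k & ~w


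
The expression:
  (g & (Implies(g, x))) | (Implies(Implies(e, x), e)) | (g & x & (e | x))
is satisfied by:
  {x: True, e: True, g: True}
  {x: True, e: True, g: False}
  {e: True, g: True, x: False}
  {e: True, g: False, x: False}
  {x: True, g: True, e: False}
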